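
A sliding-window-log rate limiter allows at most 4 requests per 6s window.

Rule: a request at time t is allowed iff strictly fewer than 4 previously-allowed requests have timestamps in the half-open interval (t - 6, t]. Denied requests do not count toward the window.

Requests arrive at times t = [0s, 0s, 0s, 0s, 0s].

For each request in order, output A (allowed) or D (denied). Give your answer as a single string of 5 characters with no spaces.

Tracking allowed requests in the window:
  req#1 t=0s: ALLOW
  req#2 t=0s: ALLOW
  req#3 t=0s: ALLOW
  req#4 t=0s: ALLOW
  req#5 t=0s: DENY

Answer: AAAAD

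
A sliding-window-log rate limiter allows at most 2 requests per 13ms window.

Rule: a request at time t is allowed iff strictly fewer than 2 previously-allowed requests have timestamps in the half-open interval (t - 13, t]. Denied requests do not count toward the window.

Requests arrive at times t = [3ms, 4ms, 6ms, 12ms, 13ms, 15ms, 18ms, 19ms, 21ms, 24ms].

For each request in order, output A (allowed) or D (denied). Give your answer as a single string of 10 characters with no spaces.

Tracking allowed requests in the window:
  req#1 t=3ms: ALLOW
  req#2 t=4ms: ALLOW
  req#3 t=6ms: DENY
  req#4 t=12ms: DENY
  req#5 t=13ms: DENY
  req#6 t=15ms: DENY
  req#7 t=18ms: ALLOW
  req#8 t=19ms: ALLOW
  req#9 t=21ms: DENY
  req#10 t=24ms: DENY

Answer: AADDDDAADD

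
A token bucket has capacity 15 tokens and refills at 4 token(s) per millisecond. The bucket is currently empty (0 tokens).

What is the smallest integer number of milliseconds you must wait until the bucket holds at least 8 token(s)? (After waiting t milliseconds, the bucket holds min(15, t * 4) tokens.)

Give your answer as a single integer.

Answer: 2

Derivation:
Need t * 4 >= 8, so t >= 8/4.
Smallest integer t = ceil(8/4) = 2.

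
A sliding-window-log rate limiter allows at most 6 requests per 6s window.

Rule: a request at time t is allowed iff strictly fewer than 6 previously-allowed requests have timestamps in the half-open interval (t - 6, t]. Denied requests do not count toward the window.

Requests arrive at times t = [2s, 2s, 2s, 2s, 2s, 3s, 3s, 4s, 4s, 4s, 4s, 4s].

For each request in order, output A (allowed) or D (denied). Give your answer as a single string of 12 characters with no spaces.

Answer: AAAAAADDDDDD

Derivation:
Tracking allowed requests in the window:
  req#1 t=2s: ALLOW
  req#2 t=2s: ALLOW
  req#3 t=2s: ALLOW
  req#4 t=2s: ALLOW
  req#5 t=2s: ALLOW
  req#6 t=3s: ALLOW
  req#7 t=3s: DENY
  req#8 t=4s: DENY
  req#9 t=4s: DENY
  req#10 t=4s: DENY
  req#11 t=4s: DENY
  req#12 t=4s: DENY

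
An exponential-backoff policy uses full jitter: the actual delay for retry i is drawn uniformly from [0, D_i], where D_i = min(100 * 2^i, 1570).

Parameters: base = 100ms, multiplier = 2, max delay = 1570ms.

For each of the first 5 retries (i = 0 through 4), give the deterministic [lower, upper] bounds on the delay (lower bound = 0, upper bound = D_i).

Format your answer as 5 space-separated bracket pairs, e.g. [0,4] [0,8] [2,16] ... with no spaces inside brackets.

Computing bounds per retry:
  i=0: D_i=min(100*2^0,1570)=100, bounds=[0,100]
  i=1: D_i=min(100*2^1,1570)=200, bounds=[0,200]
  i=2: D_i=min(100*2^2,1570)=400, bounds=[0,400]
  i=3: D_i=min(100*2^3,1570)=800, bounds=[0,800]
  i=4: D_i=min(100*2^4,1570)=1570, bounds=[0,1570]

Answer: [0,100] [0,200] [0,400] [0,800] [0,1570]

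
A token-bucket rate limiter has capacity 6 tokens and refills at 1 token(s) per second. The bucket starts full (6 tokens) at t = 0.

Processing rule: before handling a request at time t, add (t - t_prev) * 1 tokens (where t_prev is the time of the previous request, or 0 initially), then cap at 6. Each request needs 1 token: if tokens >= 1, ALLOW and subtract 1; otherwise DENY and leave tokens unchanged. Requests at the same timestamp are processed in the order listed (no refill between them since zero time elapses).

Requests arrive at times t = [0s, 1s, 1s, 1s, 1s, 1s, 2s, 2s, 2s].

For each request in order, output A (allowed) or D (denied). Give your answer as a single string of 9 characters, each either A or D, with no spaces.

Simulating step by step:
  req#1 t=0s: ALLOW
  req#2 t=1s: ALLOW
  req#3 t=1s: ALLOW
  req#4 t=1s: ALLOW
  req#5 t=1s: ALLOW
  req#6 t=1s: ALLOW
  req#7 t=2s: ALLOW
  req#8 t=2s: ALLOW
  req#9 t=2s: DENY

Answer: AAAAAAAAD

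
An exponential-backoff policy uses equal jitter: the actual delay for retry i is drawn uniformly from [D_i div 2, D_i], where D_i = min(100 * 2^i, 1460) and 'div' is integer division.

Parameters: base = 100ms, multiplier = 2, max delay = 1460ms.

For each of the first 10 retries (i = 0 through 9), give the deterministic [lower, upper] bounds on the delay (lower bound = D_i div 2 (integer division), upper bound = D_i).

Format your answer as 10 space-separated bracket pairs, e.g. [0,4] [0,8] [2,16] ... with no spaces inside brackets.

Answer: [50,100] [100,200] [200,400] [400,800] [730,1460] [730,1460] [730,1460] [730,1460] [730,1460] [730,1460]

Derivation:
Computing bounds per retry:
  i=0: D_i=min(100*2^0,1460)=100, bounds=[50,100]
  i=1: D_i=min(100*2^1,1460)=200, bounds=[100,200]
  i=2: D_i=min(100*2^2,1460)=400, bounds=[200,400]
  i=3: D_i=min(100*2^3,1460)=800, bounds=[400,800]
  i=4: D_i=min(100*2^4,1460)=1460, bounds=[730,1460]
  i=5: D_i=min(100*2^5,1460)=1460, bounds=[730,1460]
  i=6: D_i=min(100*2^6,1460)=1460, bounds=[730,1460]
  i=7: D_i=min(100*2^7,1460)=1460, bounds=[730,1460]
  i=8: D_i=min(100*2^8,1460)=1460, bounds=[730,1460]
  i=9: D_i=min(100*2^9,1460)=1460, bounds=[730,1460]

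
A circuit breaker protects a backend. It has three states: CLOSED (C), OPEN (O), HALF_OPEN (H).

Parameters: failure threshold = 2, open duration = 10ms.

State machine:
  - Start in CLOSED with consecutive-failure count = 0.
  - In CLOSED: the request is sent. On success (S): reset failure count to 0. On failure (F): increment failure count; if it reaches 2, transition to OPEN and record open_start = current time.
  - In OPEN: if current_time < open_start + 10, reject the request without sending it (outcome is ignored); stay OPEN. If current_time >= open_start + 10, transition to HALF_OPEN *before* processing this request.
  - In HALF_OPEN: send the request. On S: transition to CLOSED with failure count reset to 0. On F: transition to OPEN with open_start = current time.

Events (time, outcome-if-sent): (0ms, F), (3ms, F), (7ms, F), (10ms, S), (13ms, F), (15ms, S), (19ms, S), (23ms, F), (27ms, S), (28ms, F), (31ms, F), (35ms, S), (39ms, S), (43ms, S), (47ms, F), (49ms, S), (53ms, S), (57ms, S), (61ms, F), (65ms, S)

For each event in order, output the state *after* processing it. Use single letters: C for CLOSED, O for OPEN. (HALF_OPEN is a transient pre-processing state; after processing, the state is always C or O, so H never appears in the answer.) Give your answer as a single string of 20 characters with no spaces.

Answer: COOOOOOOOOOCCCCCCCCC

Derivation:
State after each event:
  event#1 t=0ms outcome=F: state=CLOSED
  event#2 t=3ms outcome=F: state=OPEN
  event#3 t=7ms outcome=F: state=OPEN
  event#4 t=10ms outcome=S: state=OPEN
  event#5 t=13ms outcome=F: state=OPEN
  event#6 t=15ms outcome=S: state=OPEN
  event#7 t=19ms outcome=S: state=OPEN
  event#8 t=23ms outcome=F: state=OPEN
  event#9 t=27ms outcome=S: state=OPEN
  event#10 t=28ms outcome=F: state=OPEN
  event#11 t=31ms outcome=F: state=OPEN
  event#12 t=35ms outcome=S: state=CLOSED
  event#13 t=39ms outcome=S: state=CLOSED
  event#14 t=43ms outcome=S: state=CLOSED
  event#15 t=47ms outcome=F: state=CLOSED
  event#16 t=49ms outcome=S: state=CLOSED
  event#17 t=53ms outcome=S: state=CLOSED
  event#18 t=57ms outcome=S: state=CLOSED
  event#19 t=61ms outcome=F: state=CLOSED
  event#20 t=65ms outcome=S: state=CLOSED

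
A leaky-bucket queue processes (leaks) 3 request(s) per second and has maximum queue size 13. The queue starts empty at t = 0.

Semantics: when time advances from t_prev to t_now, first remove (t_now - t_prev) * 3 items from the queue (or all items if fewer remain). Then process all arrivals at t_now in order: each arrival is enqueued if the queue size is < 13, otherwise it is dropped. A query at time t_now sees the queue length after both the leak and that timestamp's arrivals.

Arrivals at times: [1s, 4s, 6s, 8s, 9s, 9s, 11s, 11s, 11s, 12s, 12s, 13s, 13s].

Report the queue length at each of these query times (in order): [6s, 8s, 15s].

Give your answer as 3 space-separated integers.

Queue lengths at query times:
  query t=6s: backlog = 1
  query t=8s: backlog = 1
  query t=15s: backlog = 0

Answer: 1 1 0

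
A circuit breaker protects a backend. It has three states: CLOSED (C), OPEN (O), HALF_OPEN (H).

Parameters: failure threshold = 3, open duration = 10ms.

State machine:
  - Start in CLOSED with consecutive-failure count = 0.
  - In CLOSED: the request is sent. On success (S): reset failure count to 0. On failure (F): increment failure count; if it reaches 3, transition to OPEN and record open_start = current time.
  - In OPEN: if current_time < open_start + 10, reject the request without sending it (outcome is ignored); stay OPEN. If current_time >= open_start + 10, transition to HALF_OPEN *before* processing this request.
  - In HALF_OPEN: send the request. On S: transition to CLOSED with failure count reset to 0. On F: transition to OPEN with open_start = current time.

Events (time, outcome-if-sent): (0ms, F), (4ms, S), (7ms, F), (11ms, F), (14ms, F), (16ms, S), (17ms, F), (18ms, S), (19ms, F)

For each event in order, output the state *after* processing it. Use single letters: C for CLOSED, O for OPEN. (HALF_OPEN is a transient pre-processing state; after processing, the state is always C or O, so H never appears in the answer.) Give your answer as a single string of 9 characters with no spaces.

State after each event:
  event#1 t=0ms outcome=F: state=CLOSED
  event#2 t=4ms outcome=S: state=CLOSED
  event#3 t=7ms outcome=F: state=CLOSED
  event#4 t=11ms outcome=F: state=CLOSED
  event#5 t=14ms outcome=F: state=OPEN
  event#6 t=16ms outcome=S: state=OPEN
  event#7 t=17ms outcome=F: state=OPEN
  event#8 t=18ms outcome=S: state=OPEN
  event#9 t=19ms outcome=F: state=OPEN

Answer: CCCCOOOOO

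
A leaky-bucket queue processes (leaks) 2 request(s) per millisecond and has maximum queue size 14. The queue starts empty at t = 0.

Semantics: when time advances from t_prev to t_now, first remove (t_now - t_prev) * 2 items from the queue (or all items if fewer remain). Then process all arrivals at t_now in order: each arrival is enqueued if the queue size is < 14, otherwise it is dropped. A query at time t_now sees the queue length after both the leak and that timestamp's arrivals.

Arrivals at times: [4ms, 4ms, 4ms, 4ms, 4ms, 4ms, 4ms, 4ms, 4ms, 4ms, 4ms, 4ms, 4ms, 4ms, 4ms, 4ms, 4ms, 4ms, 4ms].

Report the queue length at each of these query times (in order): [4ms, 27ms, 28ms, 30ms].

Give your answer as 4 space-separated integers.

Queue lengths at query times:
  query t=4ms: backlog = 14
  query t=27ms: backlog = 0
  query t=28ms: backlog = 0
  query t=30ms: backlog = 0

Answer: 14 0 0 0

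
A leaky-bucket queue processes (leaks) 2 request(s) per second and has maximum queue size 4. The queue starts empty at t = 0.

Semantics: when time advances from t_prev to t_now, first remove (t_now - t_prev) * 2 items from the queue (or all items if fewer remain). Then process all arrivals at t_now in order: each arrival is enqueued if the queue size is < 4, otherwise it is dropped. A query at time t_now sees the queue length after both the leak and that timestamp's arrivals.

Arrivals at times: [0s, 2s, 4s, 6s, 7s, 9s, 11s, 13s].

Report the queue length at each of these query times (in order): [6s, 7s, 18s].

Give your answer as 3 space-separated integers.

Answer: 1 1 0

Derivation:
Queue lengths at query times:
  query t=6s: backlog = 1
  query t=7s: backlog = 1
  query t=18s: backlog = 0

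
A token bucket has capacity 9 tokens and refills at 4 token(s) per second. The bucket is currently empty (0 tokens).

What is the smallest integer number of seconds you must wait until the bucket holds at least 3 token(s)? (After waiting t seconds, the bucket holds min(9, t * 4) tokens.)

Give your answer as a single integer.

Need t * 4 >= 3, so t >= 3/4.
Smallest integer t = ceil(3/4) = 1.

Answer: 1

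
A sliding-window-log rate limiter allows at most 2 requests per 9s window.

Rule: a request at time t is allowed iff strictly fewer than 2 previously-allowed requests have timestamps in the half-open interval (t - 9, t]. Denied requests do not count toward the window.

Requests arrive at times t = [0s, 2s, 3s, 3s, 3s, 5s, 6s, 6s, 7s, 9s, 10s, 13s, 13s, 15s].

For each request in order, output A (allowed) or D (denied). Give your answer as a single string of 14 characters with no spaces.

Tracking allowed requests in the window:
  req#1 t=0s: ALLOW
  req#2 t=2s: ALLOW
  req#3 t=3s: DENY
  req#4 t=3s: DENY
  req#5 t=3s: DENY
  req#6 t=5s: DENY
  req#7 t=6s: DENY
  req#8 t=6s: DENY
  req#9 t=7s: DENY
  req#10 t=9s: ALLOW
  req#11 t=10s: DENY
  req#12 t=13s: ALLOW
  req#13 t=13s: DENY
  req#14 t=15s: DENY

Answer: AADDDDDDDADADD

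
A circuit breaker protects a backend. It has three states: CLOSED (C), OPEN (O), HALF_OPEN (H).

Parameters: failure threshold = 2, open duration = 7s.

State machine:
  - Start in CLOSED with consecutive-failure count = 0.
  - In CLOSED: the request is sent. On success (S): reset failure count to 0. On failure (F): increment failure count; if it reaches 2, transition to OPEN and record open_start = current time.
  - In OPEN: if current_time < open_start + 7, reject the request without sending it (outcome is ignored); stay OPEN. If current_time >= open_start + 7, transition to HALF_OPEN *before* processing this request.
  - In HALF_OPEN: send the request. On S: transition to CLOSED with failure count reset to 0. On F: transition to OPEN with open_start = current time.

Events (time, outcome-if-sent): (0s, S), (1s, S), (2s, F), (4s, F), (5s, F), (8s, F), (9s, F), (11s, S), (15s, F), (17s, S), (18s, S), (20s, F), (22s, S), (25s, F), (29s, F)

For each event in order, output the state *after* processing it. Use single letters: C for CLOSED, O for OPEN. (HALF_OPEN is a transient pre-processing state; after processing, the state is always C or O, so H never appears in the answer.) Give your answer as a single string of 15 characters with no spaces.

Answer: CCCOOOOCCCCCCCO

Derivation:
State after each event:
  event#1 t=0s outcome=S: state=CLOSED
  event#2 t=1s outcome=S: state=CLOSED
  event#3 t=2s outcome=F: state=CLOSED
  event#4 t=4s outcome=F: state=OPEN
  event#5 t=5s outcome=F: state=OPEN
  event#6 t=8s outcome=F: state=OPEN
  event#7 t=9s outcome=F: state=OPEN
  event#8 t=11s outcome=S: state=CLOSED
  event#9 t=15s outcome=F: state=CLOSED
  event#10 t=17s outcome=S: state=CLOSED
  event#11 t=18s outcome=S: state=CLOSED
  event#12 t=20s outcome=F: state=CLOSED
  event#13 t=22s outcome=S: state=CLOSED
  event#14 t=25s outcome=F: state=CLOSED
  event#15 t=29s outcome=F: state=OPEN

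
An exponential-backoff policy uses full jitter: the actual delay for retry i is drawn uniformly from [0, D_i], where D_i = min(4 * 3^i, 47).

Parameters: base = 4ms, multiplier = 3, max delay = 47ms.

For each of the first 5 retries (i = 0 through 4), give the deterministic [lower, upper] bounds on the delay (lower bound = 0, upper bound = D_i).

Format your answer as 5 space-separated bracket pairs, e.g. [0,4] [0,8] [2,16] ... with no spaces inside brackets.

Answer: [0,4] [0,12] [0,36] [0,47] [0,47]

Derivation:
Computing bounds per retry:
  i=0: D_i=min(4*3^0,47)=4, bounds=[0,4]
  i=1: D_i=min(4*3^1,47)=12, bounds=[0,12]
  i=2: D_i=min(4*3^2,47)=36, bounds=[0,36]
  i=3: D_i=min(4*3^3,47)=47, bounds=[0,47]
  i=4: D_i=min(4*3^4,47)=47, bounds=[0,47]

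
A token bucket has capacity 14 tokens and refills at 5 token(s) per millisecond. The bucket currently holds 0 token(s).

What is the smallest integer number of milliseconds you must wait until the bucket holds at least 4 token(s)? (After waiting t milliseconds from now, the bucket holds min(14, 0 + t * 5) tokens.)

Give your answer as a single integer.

Answer: 1

Derivation:
Need 0 + t * 5 >= 4, so t >= 4/5.
Smallest integer t = ceil(4/5) = 1.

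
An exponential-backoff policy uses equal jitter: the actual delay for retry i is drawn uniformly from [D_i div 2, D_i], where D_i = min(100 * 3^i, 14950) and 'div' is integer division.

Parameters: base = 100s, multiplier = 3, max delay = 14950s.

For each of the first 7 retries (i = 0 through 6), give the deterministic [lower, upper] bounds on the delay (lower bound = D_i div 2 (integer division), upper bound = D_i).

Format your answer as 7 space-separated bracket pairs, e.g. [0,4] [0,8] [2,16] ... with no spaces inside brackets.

Answer: [50,100] [150,300] [450,900] [1350,2700] [4050,8100] [7475,14950] [7475,14950]

Derivation:
Computing bounds per retry:
  i=0: D_i=min(100*3^0,14950)=100, bounds=[50,100]
  i=1: D_i=min(100*3^1,14950)=300, bounds=[150,300]
  i=2: D_i=min(100*3^2,14950)=900, bounds=[450,900]
  i=3: D_i=min(100*3^3,14950)=2700, bounds=[1350,2700]
  i=4: D_i=min(100*3^4,14950)=8100, bounds=[4050,8100]
  i=5: D_i=min(100*3^5,14950)=14950, bounds=[7475,14950]
  i=6: D_i=min(100*3^6,14950)=14950, bounds=[7475,14950]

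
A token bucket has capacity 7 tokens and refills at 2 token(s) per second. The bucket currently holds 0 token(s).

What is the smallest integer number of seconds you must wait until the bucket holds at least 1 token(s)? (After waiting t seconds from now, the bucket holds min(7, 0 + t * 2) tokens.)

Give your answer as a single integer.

Answer: 1

Derivation:
Need 0 + t * 2 >= 1, so t >= 1/2.
Smallest integer t = ceil(1/2) = 1.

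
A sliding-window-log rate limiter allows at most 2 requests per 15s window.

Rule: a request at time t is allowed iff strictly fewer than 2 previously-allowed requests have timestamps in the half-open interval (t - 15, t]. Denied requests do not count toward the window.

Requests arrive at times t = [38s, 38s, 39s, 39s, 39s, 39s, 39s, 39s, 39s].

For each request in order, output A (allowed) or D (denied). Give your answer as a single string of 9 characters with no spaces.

Answer: AADDDDDDD

Derivation:
Tracking allowed requests in the window:
  req#1 t=38s: ALLOW
  req#2 t=38s: ALLOW
  req#3 t=39s: DENY
  req#4 t=39s: DENY
  req#5 t=39s: DENY
  req#6 t=39s: DENY
  req#7 t=39s: DENY
  req#8 t=39s: DENY
  req#9 t=39s: DENY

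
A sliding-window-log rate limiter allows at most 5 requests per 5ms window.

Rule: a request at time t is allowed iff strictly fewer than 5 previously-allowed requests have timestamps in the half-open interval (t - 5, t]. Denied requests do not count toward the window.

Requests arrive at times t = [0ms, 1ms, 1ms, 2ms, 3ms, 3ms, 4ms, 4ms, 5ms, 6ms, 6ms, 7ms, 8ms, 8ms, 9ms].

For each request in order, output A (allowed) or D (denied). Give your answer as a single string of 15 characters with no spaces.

Answer: AAAAADDDAAAAADD

Derivation:
Tracking allowed requests in the window:
  req#1 t=0ms: ALLOW
  req#2 t=1ms: ALLOW
  req#3 t=1ms: ALLOW
  req#4 t=2ms: ALLOW
  req#5 t=3ms: ALLOW
  req#6 t=3ms: DENY
  req#7 t=4ms: DENY
  req#8 t=4ms: DENY
  req#9 t=5ms: ALLOW
  req#10 t=6ms: ALLOW
  req#11 t=6ms: ALLOW
  req#12 t=7ms: ALLOW
  req#13 t=8ms: ALLOW
  req#14 t=8ms: DENY
  req#15 t=9ms: DENY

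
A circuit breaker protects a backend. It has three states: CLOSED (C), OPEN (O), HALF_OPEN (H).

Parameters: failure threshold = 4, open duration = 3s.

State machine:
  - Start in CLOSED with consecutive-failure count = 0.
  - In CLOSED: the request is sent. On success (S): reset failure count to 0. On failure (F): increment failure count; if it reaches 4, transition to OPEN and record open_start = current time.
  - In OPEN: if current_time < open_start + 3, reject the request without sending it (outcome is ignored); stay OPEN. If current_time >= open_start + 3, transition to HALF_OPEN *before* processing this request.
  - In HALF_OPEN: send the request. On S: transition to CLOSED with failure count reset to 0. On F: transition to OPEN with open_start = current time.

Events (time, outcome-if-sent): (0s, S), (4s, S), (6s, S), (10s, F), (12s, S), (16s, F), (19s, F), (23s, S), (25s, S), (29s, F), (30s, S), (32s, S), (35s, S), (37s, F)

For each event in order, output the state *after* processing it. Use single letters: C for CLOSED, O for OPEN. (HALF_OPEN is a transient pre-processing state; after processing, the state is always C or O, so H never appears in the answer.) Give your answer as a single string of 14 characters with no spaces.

Answer: CCCCCCCCCCCCCC

Derivation:
State after each event:
  event#1 t=0s outcome=S: state=CLOSED
  event#2 t=4s outcome=S: state=CLOSED
  event#3 t=6s outcome=S: state=CLOSED
  event#4 t=10s outcome=F: state=CLOSED
  event#5 t=12s outcome=S: state=CLOSED
  event#6 t=16s outcome=F: state=CLOSED
  event#7 t=19s outcome=F: state=CLOSED
  event#8 t=23s outcome=S: state=CLOSED
  event#9 t=25s outcome=S: state=CLOSED
  event#10 t=29s outcome=F: state=CLOSED
  event#11 t=30s outcome=S: state=CLOSED
  event#12 t=32s outcome=S: state=CLOSED
  event#13 t=35s outcome=S: state=CLOSED
  event#14 t=37s outcome=F: state=CLOSED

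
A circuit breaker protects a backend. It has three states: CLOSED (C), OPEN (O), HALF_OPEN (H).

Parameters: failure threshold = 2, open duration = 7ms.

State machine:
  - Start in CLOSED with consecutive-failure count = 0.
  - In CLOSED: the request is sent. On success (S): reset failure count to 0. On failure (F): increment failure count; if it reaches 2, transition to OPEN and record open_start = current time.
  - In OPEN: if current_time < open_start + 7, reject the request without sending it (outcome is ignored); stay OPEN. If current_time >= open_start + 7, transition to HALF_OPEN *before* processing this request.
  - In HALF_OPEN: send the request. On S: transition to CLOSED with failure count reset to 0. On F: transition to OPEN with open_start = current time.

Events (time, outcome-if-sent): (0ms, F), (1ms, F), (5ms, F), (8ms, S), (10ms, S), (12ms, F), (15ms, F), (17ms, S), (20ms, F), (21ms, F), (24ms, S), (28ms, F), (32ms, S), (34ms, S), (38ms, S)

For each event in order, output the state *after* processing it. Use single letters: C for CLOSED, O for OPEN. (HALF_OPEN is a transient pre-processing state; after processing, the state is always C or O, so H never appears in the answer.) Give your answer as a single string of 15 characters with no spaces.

Answer: COOCCCOOOOCCCCC

Derivation:
State after each event:
  event#1 t=0ms outcome=F: state=CLOSED
  event#2 t=1ms outcome=F: state=OPEN
  event#3 t=5ms outcome=F: state=OPEN
  event#4 t=8ms outcome=S: state=CLOSED
  event#5 t=10ms outcome=S: state=CLOSED
  event#6 t=12ms outcome=F: state=CLOSED
  event#7 t=15ms outcome=F: state=OPEN
  event#8 t=17ms outcome=S: state=OPEN
  event#9 t=20ms outcome=F: state=OPEN
  event#10 t=21ms outcome=F: state=OPEN
  event#11 t=24ms outcome=S: state=CLOSED
  event#12 t=28ms outcome=F: state=CLOSED
  event#13 t=32ms outcome=S: state=CLOSED
  event#14 t=34ms outcome=S: state=CLOSED
  event#15 t=38ms outcome=S: state=CLOSED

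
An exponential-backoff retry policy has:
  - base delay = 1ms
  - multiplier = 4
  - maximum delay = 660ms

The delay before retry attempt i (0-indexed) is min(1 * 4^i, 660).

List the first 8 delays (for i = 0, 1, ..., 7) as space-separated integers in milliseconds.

Answer: 1 4 16 64 256 660 660 660

Derivation:
Computing each delay:
  i=0: min(1*4^0, 660) = 1
  i=1: min(1*4^1, 660) = 4
  i=2: min(1*4^2, 660) = 16
  i=3: min(1*4^3, 660) = 64
  i=4: min(1*4^4, 660) = 256
  i=5: min(1*4^5, 660) = 660
  i=6: min(1*4^6, 660) = 660
  i=7: min(1*4^7, 660) = 660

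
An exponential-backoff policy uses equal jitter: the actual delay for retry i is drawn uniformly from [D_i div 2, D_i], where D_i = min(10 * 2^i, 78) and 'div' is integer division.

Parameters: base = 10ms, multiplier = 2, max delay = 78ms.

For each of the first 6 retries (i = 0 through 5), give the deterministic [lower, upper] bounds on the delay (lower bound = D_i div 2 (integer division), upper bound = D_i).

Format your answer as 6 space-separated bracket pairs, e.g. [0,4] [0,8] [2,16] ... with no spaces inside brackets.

Answer: [5,10] [10,20] [20,40] [39,78] [39,78] [39,78]

Derivation:
Computing bounds per retry:
  i=0: D_i=min(10*2^0,78)=10, bounds=[5,10]
  i=1: D_i=min(10*2^1,78)=20, bounds=[10,20]
  i=2: D_i=min(10*2^2,78)=40, bounds=[20,40]
  i=3: D_i=min(10*2^3,78)=78, bounds=[39,78]
  i=4: D_i=min(10*2^4,78)=78, bounds=[39,78]
  i=5: D_i=min(10*2^5,78)=78, bounds=[39,78]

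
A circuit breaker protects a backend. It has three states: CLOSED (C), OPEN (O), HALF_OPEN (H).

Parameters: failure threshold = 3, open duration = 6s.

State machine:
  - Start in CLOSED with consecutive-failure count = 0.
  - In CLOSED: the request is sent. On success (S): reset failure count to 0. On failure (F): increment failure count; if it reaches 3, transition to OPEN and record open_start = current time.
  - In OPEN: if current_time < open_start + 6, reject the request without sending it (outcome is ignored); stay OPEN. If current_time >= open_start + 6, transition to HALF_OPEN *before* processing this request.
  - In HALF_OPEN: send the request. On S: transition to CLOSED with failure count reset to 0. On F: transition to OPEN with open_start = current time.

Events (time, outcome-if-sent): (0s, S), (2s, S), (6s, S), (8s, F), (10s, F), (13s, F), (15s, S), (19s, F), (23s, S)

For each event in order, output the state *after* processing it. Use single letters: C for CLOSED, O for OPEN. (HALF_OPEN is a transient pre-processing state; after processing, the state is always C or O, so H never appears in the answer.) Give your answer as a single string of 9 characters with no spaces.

Answer: CCCCCOOOO

Derivation:
State after each event:
  event#1 t=0s outcome=S: state=CLOSED
  event#2 t=2s outcome=S: state=CLOSED
  event#3 t=6s outcome=S: state=CLOSED
  event#4 t=8s outcome=F: state=CLOSED
  event#5 t=10s outcome=F: state=CLOSED
  event#6 t=13s outcome=F: state=OPEN
  event#7 t=15s outcome=S: state=OPEN
  event#8 t=19s outcome=F: state=OPEN
  event#9 t=23s outcome=S: state=OPEN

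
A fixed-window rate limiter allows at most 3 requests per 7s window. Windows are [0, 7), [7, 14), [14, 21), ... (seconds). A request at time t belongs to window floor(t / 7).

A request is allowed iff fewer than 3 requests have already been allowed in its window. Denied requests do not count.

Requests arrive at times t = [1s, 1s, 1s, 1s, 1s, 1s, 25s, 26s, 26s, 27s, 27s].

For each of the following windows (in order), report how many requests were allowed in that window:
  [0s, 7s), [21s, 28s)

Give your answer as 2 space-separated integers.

Processing requests:
  req#1 t=1s (window 0): ALLOW
  req#2 t=1s (window 0): ALLOW
  req#3 t=1s (window 0): ALLOW
  req#4 t=1s (window 0): DENY
  req#5 t=1s (window 0): DENY
  req#6 t=1s (window 0): DENY
  req#7 t=25s (window 3): ALLOW
  req#8 t=26s (window 3): ALLOW
  req#9 t=26s (window 3): ALLOW
  req#10 t=27s (window 3): DENY
  req#11 t=27s (window 3): DENY

Allowed counts by window: 3 3

Answer: 3 3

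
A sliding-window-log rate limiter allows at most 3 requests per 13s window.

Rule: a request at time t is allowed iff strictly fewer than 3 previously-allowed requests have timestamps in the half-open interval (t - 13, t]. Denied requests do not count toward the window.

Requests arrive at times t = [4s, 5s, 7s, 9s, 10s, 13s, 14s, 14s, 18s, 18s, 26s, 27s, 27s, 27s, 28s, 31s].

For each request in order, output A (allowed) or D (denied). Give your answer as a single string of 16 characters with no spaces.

Answer: AAADDDDDAAADDDDA

Derivation:
Tracking allowed requests in the window:
  req#1 t=4s: ALLOW
  req#2 t=5s: ALLOW
  req#3 t=7s: ALLOW
  req#4 t=9s: DENY
  req#5 t=10s: DENY
  req#6 t=13s: DENY
  req#7 t=14s: DENY
  req#8 t=14s: DENY
  req#9 t=18s: ALLOW
  req#10 t=18s: ALLOW
  req#11 t=26s: ALLOW
  req#12 t=27s: DENY
  req#13 t=27s: DENY
  req#14 t=27s: DENY
  req#15 t=28s: DENY
  req#16 t=31s: ALLOW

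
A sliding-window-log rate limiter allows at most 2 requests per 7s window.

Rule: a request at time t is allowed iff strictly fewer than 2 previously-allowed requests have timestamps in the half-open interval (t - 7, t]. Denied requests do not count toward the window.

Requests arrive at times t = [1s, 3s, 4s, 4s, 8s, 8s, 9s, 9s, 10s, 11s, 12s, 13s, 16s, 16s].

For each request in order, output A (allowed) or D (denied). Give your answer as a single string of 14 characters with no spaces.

Tracking allowed requests in the window:
  req#1 t=1s: ALLOW
  req#2 t=3s: ALLOW
  req#3 t=4s: DENY
  req#4 t=4s: DENY
  req#5 t=8s: ALLOW
  req#6 t=8s: DENY
  req#7 t=9s: DENY
  req#8 t=9s: DENY
  req#9 t=10s: ALLOW
  req#10 t=11s: DENY
  req#11 t=12s: DENY
  req#12 t=13s: DENY
  req#13 t=16s: ALLOW
  req#14 t=16s: DENY

Answer: AADDADDDADDDAD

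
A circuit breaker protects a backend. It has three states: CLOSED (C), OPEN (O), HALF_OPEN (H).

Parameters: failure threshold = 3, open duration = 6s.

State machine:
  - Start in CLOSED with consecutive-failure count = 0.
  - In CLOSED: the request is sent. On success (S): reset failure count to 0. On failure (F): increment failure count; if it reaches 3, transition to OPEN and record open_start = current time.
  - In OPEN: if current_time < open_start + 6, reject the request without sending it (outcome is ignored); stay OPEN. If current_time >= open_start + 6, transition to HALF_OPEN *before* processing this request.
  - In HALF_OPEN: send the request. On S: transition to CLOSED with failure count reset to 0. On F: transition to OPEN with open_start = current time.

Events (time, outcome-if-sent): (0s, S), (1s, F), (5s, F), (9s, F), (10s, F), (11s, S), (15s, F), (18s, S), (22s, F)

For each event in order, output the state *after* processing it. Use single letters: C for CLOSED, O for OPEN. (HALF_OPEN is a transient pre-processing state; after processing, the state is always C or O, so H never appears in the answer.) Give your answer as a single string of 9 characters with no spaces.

State after each event:
  event#1 t=0s outcome=S: state=CLOSED
  event#2 t=1s outcome=F: state=CLOSED
  event#3 t=5s outcome=F: state=CLOSED
  event#4 t=9s outcome=F: state=OPEN
  event#5 t=10s outcome=F: state=OPEN
  event#6 t=11s outcome=S: state=OPEN
  event#7 t=15s outcome=F: state=OPEN
  event#8 t=18s outcome=S: state=OPEN
  event#9 t=22s outcome=F: state=OPEN

Answer: CCCOOOOOO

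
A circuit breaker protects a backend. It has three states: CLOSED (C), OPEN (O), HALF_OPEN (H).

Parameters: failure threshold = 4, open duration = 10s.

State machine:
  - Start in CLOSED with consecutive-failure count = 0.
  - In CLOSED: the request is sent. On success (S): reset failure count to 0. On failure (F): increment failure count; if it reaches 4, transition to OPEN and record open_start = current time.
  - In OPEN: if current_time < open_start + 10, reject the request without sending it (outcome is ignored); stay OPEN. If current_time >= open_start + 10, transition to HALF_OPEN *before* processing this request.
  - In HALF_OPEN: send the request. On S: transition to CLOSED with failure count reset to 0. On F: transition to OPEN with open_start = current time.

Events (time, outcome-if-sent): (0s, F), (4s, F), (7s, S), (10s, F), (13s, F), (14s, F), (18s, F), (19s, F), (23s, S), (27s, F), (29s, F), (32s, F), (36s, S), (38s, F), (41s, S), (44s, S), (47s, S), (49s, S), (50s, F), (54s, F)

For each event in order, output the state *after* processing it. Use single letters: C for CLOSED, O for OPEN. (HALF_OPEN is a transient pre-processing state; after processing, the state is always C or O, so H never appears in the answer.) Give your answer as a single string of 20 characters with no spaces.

State after each event:
  event#1 t=0s outcome=F: state=CLOSED
  event#2 t=4s outcome=F: state=CLOSED
  event#3 t=7s outcome=S: state=CLOSED
  event#4 t=10s outcome=F: state=CLOSED
  event#5 t=13s outcome=F: state=CLOSED
  event#6 t=14s outcome=F: state=CLOSED
  event#7 t=18s outcome=F: state=OPEN
  event#8 t=19s outcome=F: state=OPEN
  event#9 t=23s outcome=S: state=OPEN
  event#10 t=27s outcome=F: state=OPEN
  event#11 t=29s outcome=F: state=OPEN
  event#12 t=32s outcome=F: state=OPEN
  event#13 t=36s outcome=S: state=OPEN
  event#14 t=38s outcome=F: state=OPEN
  event#15 t=41s outcome=S: state=CLOSED
  event#16 t=44s outcome=S: state=CLOSED
  event#17 t=47s outcome=S: state=CLOSED
  event#18 t=49s outcome=S: state=CLOSED
  event#19 t=50s outcome=F: state=CLOSED
  event#20 t=54s outcome=F: state=CLOSED

Answer: CCCCCCOOOOOOOOCCCCCC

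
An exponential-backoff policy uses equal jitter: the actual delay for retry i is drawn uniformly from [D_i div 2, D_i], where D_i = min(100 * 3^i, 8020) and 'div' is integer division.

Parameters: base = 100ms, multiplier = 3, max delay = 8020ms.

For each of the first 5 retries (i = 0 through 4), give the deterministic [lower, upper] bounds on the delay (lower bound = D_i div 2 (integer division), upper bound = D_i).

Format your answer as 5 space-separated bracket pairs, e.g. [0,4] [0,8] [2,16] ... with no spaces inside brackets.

Computing bounds per retry:
  i=0: D_i=min(100*3^0,8020)=100, bounds=[50,100]
  i=1: D_i=min(100*3^1,8020)=300, bounds=[150,300]
  i=2: D_i=min(100*3^2,8020)=900, bounds=[450,900]
  i=3: D_i=min(100*3^3,8020)=2700, bounds=[1350,2700]
  i=4: D_i=min(100*3^4,8020)=8020, bounds=[4010,8020]

Answer: [50,100] [150,300] [450,900] [1350,2700] [4010,8020]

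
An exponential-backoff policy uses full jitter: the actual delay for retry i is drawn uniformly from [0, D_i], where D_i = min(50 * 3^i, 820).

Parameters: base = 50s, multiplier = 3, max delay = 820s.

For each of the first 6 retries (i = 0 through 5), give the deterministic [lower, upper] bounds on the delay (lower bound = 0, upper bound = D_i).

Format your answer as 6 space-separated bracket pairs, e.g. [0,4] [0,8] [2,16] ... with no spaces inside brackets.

Computing bounds per retry:
  i=0: D_i=min(50*3^0,820)=50, bounds=[0,50]
  i=1: D_i=min(50*3^1,820)=150, bounds=[0,150]
  i=2: D_i=min(50*3^2,820)=450, bounds=[0,450]
  i=3: D_i=min(50*3^3,820)=820, bounds=[0,820]
  i=4: D_i=min(50*3^4,820)=820, bounds=[0,820]
  i=5: D_i=min(50*3^5,820)=820, bounds=[0,820]

Answer: [0,50] [0,150] [0,450] [0,820] [0,820] [0,820]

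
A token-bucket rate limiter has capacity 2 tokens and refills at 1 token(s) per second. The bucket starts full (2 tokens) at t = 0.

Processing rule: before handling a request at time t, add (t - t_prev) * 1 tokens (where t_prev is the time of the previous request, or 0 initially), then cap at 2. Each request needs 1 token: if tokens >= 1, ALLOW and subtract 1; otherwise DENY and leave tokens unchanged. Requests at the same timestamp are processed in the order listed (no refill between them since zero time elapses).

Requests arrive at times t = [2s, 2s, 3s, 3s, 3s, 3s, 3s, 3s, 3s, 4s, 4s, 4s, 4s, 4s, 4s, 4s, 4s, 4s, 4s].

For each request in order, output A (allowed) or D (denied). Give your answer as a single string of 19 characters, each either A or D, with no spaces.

Simulating step by step:
  req#1 t=2s: ALLOW
  req#2 t=2s: ALLOW
  req#3 t=3s: ALLOW
  req#4 t=3s: DENY
  req#5 t=3s: DENY
  req#6 t=3s: DENY
  req#7 t=3s: DENY
  req#8 t=3s: DENY
  req#9 t=3s: DENY
  req#10 t=4s: ALLOW
  req#11 t=4s: DENY
  req#12 t=4s: DENY
  req#13 t=4s: DENY
  req#14 t=4s: DENY
  req#15 t=4s: DENY
  req#16 t=4s: DENY
  req#17 t=4s: DENY
  req#18 t=4s: DENY
  req#19 t=4s: DENY

Answer: AAADDDDDDADDDDDDDDD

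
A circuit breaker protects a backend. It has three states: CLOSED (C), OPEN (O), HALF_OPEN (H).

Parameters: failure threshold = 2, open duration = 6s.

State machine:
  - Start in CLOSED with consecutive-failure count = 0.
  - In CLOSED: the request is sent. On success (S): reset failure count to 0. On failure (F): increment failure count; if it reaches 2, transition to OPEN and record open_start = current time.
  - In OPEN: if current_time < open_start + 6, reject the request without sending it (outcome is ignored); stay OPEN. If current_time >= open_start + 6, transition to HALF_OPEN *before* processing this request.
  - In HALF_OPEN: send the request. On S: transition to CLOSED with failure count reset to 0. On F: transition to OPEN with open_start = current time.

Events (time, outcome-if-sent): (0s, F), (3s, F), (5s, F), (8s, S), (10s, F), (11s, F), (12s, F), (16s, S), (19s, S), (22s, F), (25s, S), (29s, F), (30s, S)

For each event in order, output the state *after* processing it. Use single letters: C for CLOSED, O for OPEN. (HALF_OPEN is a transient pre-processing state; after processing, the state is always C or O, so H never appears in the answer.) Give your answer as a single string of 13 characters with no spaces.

Answer: COOOOOOCCCCCC

Derivation:
State after each event:
  event#1 t=0s outcome=F: state=CLOSED
  event#2 t=3s outcome=F: state=OPEN
  event#3 t=5s outcome=F: state=OPEN
  event#4 t=8s outcome=S: state=OPEN
  event#5 t=10s outcome=F: state=OPEN
  event#6 t=11s outcome=F: state=OPEN
  event#7 t=12s outcome=F: state=OPEN
  event#8 t=16s outcome=S: state=CLOSED
  event#9 t=19s outcome=S: state=CLOSED
  event#10 t=22s outcome=F: state=CLOSED
  event#11 t=25s outcome=S: state=CLOSED
  event#12 t=29s outcome=F: state=CLOSED
  event#13 t=30s outcome=S: state=CLOSED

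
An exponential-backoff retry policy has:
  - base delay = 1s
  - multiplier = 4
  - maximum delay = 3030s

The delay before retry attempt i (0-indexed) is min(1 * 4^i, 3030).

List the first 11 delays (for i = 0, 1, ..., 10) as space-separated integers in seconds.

Computing each delay:
  i=0: min(1*4^0, 3030) = 1
  i=1: min(1*4^1, 3030) = 4
  i=2: min(1*4^2, 3030) = 16
  i=3: min(1*4^3, 3030) = 64
  i=4: min(1*4^4, 3030) = 256
  i=5: min(1*4^5, 3030) = 1024
  i=6: min(1*4^6, 3030) = 3030
  i=7: min(1*4^7, 3030) = 3030
  i=8: min(1*4^8, 3030) = 3030
  i=9: min(1*4^9, 3030) = 3030
  i=10: min(1*4^10, 3030) = 3030

Answer: 1 4 16 64 256 1024 3030 3030 3030 3030 3030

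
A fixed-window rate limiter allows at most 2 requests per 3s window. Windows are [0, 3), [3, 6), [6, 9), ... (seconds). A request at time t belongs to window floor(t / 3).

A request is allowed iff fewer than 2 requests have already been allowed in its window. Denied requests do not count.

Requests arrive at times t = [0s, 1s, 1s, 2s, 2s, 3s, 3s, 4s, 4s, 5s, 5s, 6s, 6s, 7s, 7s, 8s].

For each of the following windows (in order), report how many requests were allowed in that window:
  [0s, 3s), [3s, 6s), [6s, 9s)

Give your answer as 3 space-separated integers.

Processing requests:
  req#1 t=0s (window 0): ALLOW
  req#2 t=1s (window 0): ALLOW
  req#3 t=1s (window 0): DENY
  req#4 t=2s (window 0): DENY
  req#5 t=2s (window 0): DENY
  req#6 t=3s (window 1): ALLOW
  req#7 t=3s (window 1): ALLOW
  req#8 t=4s (window 1): DENY
  req#9 t=4s (window 1): DENY
  req#10 t=5s (window 1): DENY
  req#11 t=5s (window 1): DENY
  req#12 t=6s (window 2): ALLOW
  req#13 t=6s (window 2): ALLOW
  req#14 t=7s (window 2): DENY
  req#15 t=7s (window 2): DENY
  req#16 t=8s (window 2): DENY

Allowed counts by window: 2 2 2

Answer: 2 2 2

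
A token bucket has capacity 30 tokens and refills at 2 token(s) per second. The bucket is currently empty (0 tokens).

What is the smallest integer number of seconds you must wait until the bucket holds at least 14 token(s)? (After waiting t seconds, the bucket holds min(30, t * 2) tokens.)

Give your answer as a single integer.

Answer: 7

Derivation:
Need t * 2 >= 14, so t >= 14/2.
Smallest integer t = ceil(14/2) = 7.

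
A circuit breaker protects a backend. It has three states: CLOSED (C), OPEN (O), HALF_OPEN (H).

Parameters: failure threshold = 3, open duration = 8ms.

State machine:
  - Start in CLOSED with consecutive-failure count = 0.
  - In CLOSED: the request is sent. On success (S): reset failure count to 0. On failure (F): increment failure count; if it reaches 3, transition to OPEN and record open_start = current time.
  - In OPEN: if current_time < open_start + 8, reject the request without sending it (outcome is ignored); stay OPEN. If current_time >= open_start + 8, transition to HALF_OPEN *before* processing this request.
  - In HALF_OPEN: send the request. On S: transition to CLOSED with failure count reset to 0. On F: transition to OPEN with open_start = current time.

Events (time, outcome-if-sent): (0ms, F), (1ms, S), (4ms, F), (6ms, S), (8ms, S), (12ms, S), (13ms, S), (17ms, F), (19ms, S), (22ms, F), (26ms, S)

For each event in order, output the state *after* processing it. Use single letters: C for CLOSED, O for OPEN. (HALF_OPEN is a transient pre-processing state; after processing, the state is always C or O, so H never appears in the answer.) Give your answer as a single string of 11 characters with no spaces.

State after each event:
  event#1 t=0ms outcome=F: state=CLOSED
  event#2 t=1ms outcome=S: state=CLOSED
  event#3 t=4ms outcome=F: state=CLOSED
  event#4 t=6ms outcome=S: state=CLOSED
  event#5 t=8ms outcome=S: state=CLOSED
  event#6 t=12ms outcome=S: state=CLOSED
  event#7 t=13ms outcome=S: state=CLOSED
  event#8 t=17ms outcome=F: state=CLOSED
  event#9 t=19ms outcome=S: state=CLOSED
  event#10 t=22ms outcome=F: state=CLOSED
  event#11 t=26ms outcome=S: state=CLOSED

Answer: CCCCCCCCCCC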